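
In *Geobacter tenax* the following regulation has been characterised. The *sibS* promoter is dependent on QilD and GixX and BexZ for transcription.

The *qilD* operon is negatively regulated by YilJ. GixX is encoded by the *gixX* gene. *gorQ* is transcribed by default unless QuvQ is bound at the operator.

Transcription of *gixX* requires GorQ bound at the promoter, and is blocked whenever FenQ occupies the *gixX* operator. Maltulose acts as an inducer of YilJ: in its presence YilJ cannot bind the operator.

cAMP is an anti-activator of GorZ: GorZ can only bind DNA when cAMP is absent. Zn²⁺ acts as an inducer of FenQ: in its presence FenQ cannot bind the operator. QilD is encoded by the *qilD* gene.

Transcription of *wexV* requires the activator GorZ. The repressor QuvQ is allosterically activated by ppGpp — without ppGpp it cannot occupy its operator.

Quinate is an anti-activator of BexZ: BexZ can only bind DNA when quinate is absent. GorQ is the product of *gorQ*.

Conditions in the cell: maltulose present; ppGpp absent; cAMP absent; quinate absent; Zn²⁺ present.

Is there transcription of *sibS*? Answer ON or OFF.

Maltulose is present, so YilJ is inactive.
With no repressor bound, *qilD* is transcribed.
So QilD is produced and active.
ppGpp is absent, so QuvQ is inactive.
With no repressor bound, *gorQ* is transcribed.
So GorQ is produced and active.
Zn²⁺ is present, so FenQ is inactive.
No repressor is bound and GorQ is active, so *gixX* is transcribed.
So GixX is produced and active.
Quinate is absent, so BexZ is active.
No repressor is bound and QilD and GixX and BexZ are active, so *sibS* is transcribed.

ON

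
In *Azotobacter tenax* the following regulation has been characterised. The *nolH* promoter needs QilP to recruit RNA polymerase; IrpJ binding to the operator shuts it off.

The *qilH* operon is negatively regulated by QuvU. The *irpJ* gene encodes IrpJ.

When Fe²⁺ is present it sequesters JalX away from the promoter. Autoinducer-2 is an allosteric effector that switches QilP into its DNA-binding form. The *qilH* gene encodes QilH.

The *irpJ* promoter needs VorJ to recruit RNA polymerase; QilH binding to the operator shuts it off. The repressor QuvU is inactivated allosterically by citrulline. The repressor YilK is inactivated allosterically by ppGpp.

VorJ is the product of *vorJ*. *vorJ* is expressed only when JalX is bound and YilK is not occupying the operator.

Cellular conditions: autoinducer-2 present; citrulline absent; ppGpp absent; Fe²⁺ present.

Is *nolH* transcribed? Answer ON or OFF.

ON

Citrulline is absent, so QuvU is active.
With repressor QuvU bound, *qilH* is not transcribed.
So QilH is not produced.
Fe²⁺ is present, so JalX is inactive.
ppGpp is absent, so YilK is active.
With repressor YilK bound, *vorJ* is not transcribed.
So VorJ is not produced.
Required activator VorJ is absent, so *irpJ* is not transcribed.
So IrpJ is not produced.
Autoinducer-2 is present, so QilP is active.
No repressor is bound and QilP is active, so *nolH* is transcribed.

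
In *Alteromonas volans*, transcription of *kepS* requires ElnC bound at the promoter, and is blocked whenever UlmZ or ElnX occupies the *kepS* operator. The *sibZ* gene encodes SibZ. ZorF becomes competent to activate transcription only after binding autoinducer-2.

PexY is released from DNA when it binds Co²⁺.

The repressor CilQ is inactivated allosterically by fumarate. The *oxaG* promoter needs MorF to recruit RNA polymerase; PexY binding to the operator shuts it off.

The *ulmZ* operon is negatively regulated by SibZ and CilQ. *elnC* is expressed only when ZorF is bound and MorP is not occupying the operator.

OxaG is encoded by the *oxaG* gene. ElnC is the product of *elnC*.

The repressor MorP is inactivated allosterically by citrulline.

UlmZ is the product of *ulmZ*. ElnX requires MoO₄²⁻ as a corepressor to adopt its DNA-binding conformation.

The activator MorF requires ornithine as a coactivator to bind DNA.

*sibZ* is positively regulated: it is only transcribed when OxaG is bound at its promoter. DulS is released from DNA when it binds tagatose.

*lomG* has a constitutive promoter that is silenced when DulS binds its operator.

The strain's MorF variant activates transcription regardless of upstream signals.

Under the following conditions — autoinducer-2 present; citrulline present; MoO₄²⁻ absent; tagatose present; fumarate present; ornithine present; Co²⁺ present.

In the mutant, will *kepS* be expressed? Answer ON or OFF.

ON

Co²⁺ is present, so PexY is inactive.
MorF is constitutively active in this strain.
No repressor is bound and MorF is active, so *oxaG* is transcribed.
So OxaG is produced and active.
No repressor is bound and OxaG is active, so *sibZ* is transcribed.
So SibZ is produced and active.
Fumarate is present, so CilQ is inactive.
With repressor SibZ bound, *ulmZ* is not transcribed.
So UlmZ is not produced.
Citrulline is present, so MorP is inactive.
Autoinducer-2 is present, so ZorF is active.
No repressor is bound and ZorF is active, so *elnC* is transcribed.
So ElnC is produced and active.
MoO₄²⁻ is absent, so ElnX is inactive.
No repressor is bound and ElnC is active, so *kepS* is transcribed.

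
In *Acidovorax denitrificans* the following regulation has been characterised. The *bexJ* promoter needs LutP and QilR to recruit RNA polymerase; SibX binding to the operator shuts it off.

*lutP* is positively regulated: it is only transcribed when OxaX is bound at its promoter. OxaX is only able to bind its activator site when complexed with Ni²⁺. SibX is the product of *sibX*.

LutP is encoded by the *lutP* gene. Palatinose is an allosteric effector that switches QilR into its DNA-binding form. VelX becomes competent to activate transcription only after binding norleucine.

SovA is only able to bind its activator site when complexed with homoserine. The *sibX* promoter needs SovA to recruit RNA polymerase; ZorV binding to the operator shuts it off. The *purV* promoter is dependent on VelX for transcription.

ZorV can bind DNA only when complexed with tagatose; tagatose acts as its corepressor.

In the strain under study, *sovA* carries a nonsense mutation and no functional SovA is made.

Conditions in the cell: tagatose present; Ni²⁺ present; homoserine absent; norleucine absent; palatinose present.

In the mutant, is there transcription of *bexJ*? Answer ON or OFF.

ON

Ni²⁺ is present, so OxaX is active.
No repressor is bound and OxaX is active, so *lutP* is transcribed.
So LutP is produced and active.
Tagatose is present, so ZorV is active.
SovA is non-functional in this strain, so it has no effect.
With repressor ZorV bound, *sibX* is not transcribed.
So SibX is not produced.
Palatinose is present, so QilR is active.
No repressor is bound and LutP and QilR are active, so *bexJ* is transcribed.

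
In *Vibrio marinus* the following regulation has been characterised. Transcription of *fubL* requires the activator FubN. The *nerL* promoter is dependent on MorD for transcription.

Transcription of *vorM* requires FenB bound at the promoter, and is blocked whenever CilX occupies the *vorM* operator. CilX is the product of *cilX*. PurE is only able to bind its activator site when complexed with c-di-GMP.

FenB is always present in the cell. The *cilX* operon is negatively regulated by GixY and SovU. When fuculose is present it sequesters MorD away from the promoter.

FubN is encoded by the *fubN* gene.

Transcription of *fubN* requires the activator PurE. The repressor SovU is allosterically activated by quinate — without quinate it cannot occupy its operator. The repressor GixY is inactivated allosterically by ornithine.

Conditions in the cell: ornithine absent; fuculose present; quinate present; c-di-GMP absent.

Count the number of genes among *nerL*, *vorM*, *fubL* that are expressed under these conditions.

Fuculose is present, so MorD is inactive.
Required activator MorD is absent, so *nerL* is not transcribed.
→ *nerL* is OFF.
Ornithine is absent, so GixY is active.
Quinate is present, so SovU is active.
With repressor GixY bound, *cilX* is not transcribed.
So CilX is not produced.
FenB is produced constitutively and is active.
No repressor is bound and FenB is active, so *vorM* is transcribed.
→ *vorM* is ON.
c-di-GMP is absent, so PurE is inactive.
Required activator PurE is absent, so *fubN* is not transcribed.
So FubN is not produced.
Required activator FubN is absent, so *fubL* is not transcribed.
→ *fubL* is OFF.
1 of the 3 genes is transcribed.

1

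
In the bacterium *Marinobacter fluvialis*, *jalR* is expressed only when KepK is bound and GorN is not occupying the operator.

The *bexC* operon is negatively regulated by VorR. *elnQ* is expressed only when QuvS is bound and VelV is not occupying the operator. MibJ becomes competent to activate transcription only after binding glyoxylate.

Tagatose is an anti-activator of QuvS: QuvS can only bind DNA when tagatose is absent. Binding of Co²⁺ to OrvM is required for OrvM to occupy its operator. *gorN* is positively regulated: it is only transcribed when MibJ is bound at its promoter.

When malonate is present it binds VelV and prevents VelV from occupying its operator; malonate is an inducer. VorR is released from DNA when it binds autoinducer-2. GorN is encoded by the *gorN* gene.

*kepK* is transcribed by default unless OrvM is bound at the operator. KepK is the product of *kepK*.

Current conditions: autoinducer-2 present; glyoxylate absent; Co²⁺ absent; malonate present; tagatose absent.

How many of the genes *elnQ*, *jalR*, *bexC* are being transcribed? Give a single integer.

3

Malonate is present, so VelV is inactive.
Tagatose is absent, so QuvS is active.
No repressor is bound and QuvS is active, so *elnQ* is transcribed.
→ *elnQ* is ON.
Co²⁺ is absent, so OrvM is inactive.
With no repressor bound, *kepK* is transcribed.
So KepK is produced and active.
Glyoxylate is absent, so MibJ is inactive.
Required activator MibJ is absent, so *gorN* is not transcribed.
So GorN is not produced.
No repressor is bound and KepK is active, so *jalR* is transcribed.
→ *jalR* is ON.
Autoinducer-2 is present, so VorR is inactive.
With no repressor bound, *bexC* is transcribed.
→ *bexC* is ON.
3 of the 3 genes are transcribed.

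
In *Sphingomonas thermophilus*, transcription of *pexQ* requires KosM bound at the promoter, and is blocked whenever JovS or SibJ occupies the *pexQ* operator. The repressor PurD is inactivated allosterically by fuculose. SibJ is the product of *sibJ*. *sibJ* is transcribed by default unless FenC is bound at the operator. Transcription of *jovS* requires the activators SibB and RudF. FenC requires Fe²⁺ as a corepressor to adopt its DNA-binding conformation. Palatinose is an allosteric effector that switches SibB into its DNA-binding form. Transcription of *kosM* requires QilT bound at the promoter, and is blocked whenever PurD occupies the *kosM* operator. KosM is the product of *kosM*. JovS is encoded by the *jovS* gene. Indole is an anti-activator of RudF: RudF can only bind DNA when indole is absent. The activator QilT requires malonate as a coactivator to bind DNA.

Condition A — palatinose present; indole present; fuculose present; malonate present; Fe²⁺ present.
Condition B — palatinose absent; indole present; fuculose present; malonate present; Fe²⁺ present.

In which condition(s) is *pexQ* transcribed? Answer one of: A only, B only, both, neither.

both

Condition A:
Palatinose is present, so SibB is active.
Indole is present, so RudF is inactive.
Required activator RudF is absent, so *jovS* is not transcribed.
So JovS is not produced.
Fuculose is present, so PurD is inactive.
Malonate is present, so QilT is active.
No repressor is bound and QilT is active, so *kosM* is transcribed.
So KosM is produced and active.
Fe²⁺ is present, so FenC is active.
With repressor FenC bound, *sibJ* is not transcribed.
So SibJ is not produced.
No repressor is bound and KosM is active, so *pexQ* is transcribed.
→ *pexQ* is ON in A.
Condition B:
Palatinose is absent, so SibB is inactive.
Indole is present, so RudF is inactive.
Required activator SibB is absent, so *jovS* is not transcribed.
So JovS is not produced.
Fuculose is present, so PurD is inactive.
Malonate is present, so QilT is active.
No repressor is bound and QilT is active, so *kosM* is transcribed.
So KosM is produced and active.
Fe²⁺ is present, so FenC is active.
With repressor FenC bound, *sibJ* is not transcribed.
So SibJ is not produced.
No repressor is bound and KosM is active, so *pexQ* is transcribed.
→ *pexQ* is ON in B.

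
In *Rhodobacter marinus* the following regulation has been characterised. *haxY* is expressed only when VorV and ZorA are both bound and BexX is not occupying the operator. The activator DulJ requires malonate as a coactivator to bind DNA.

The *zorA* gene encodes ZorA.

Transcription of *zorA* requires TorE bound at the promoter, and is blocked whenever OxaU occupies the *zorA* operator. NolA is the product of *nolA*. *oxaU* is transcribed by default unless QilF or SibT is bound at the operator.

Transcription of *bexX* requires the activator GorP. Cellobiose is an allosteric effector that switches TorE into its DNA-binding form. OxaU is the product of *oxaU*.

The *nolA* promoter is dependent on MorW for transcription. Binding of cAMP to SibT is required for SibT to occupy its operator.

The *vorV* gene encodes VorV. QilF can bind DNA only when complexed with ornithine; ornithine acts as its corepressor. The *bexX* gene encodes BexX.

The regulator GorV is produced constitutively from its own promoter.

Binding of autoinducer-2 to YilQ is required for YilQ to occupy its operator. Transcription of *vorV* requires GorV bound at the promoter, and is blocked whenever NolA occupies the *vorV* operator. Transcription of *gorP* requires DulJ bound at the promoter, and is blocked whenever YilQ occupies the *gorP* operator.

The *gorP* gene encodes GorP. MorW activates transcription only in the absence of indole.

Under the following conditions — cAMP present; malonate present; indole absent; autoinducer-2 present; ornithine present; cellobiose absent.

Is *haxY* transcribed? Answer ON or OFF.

OFF

Malonate is present, so DulJ is active.
Autoinducer-2 is present, so YilQ is active.
With repressor YilQ bound, *gorP* is not transcribed.
So GorP is not produced.
Required activator GorP is absent, so *bexX* is not transcribed.
So BexX is not produced.
GorV is produced constitutively and is active.
Indole is absent, so MorW is active.
No repressor is bound and MorW is active, so *nolA* is transcribed.
So NolA is produced and active.
With repressor NolA bound, *vorV* is not transcribed.
So VorV is not produced.
Cellobiose is absent, so TorE is inactive.
Ornithine is present, so QilF is active.
cAMP is present, so SibT is active.
With repressor QilF bound, *oxaU* is not transcribed.
So OxaU is not produced.
Required activator TorE is absent, so *zorA* is not transcribed.
So ZorA is not produced.
Required activator VorV is absent, so *haxY* is not transcribed.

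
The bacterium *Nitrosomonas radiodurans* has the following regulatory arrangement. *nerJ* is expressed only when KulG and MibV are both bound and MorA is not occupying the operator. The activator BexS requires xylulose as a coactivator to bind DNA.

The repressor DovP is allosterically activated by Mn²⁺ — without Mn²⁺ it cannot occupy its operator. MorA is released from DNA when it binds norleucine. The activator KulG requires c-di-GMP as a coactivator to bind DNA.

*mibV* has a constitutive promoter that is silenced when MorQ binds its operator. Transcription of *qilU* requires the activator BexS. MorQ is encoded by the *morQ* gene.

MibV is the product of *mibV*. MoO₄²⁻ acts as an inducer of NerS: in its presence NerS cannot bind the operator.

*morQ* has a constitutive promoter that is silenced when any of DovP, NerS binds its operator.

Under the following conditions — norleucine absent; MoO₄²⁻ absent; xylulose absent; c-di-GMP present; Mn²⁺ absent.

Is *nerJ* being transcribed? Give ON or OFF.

OFF

c-di-GMP is present, so KulG is active.
Mn²⁺ is absent, so DovP is inactive.
MoO₄²⁻ is absent, so NerS is active.
With repressor NerS bound, *morQ* is not transcribed.
So MorQ is not produced.
With no repressor bound, *mibV* is transcribed.
So MibV is produced and active.
Norleucine is absent, so MorA is active.
With repressor MorA bound, *nerJ* is not transcribed.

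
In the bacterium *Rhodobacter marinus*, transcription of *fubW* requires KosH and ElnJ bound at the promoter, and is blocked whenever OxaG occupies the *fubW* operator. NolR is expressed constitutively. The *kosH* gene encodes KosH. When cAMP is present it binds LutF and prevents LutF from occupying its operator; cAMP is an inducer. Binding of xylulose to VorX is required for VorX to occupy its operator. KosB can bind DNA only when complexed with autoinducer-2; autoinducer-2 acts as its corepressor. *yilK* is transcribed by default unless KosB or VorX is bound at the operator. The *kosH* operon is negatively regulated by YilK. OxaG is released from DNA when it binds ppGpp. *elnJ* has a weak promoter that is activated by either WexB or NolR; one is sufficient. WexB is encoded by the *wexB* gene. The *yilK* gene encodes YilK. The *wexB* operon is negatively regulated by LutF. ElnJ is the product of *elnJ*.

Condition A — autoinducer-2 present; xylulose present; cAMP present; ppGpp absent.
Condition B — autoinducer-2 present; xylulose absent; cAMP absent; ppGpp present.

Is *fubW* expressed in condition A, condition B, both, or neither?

Condition A:
Autoinducer-2 is present, so KosB is active.
Xylulose is present, so VorX is active.
With repressor KosB bound, *yilK* is not transcribed.
So YilK is not produced.
With no repressor bound, *kosH* is transcribed.
So KosH is produced and active.
cAMP is present, so LutF is inactive.
With no repressor bound, *wexB* is transcribed.
So WexB is produced and active.
NolR is produced constitutively and is active.
Activator WexB is present, so *elnJ* is transcribed.
So ElnJ is produced and active.
ppGpp is absent, so OxaG is active.
With repressor OxaG bound, *fubW* is not transcribed.
→ *fubW* is OFF in A.
Condition B:
Autoinducer-2 is present, so KosB is active.
Xylulose is absent, so VorX is inactive.
With repressor KosB bound, *yilK* is not transcribed.
So YilK is not produced.
With no repressor bound, *kosH* is transcribed.
So KosH is produced and active.
cAMP is absent, so LutF is active.
With repressor LutF bound, *wexB* is not transcribed.
So WexB is not produced.
NolR is produced constitutively and is active.
Activator NolR is present, so *elnJ* is transcribed.
So ElnJ is produced and active.
ppGpp is present, so OxaG is inactive.
No repressor is bound and KosH and ElnJ are active, so *fubW* is transcribed.
→ *fubW* is ON in B.

B only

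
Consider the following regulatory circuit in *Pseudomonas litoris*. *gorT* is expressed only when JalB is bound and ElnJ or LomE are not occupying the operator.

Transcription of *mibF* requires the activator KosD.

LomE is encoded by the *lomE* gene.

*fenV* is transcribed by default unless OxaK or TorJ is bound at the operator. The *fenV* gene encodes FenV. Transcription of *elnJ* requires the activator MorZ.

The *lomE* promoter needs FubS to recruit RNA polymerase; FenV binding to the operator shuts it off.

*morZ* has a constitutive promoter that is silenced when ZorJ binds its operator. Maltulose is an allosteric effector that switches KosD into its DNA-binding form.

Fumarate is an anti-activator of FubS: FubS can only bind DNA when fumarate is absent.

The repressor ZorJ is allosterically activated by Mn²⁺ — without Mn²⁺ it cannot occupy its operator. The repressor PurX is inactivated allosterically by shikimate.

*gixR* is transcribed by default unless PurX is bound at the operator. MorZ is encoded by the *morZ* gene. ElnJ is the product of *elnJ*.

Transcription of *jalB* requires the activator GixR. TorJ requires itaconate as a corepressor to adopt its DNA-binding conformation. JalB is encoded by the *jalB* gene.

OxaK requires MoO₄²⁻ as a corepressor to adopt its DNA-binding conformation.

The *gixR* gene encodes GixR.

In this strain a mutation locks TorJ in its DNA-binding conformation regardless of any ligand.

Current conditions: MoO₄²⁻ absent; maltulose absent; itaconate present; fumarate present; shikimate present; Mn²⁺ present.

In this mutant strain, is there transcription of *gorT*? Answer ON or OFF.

Shikimate is present, so PurX is inactive.
With no repressor bound, *gixR* is transcribed.
So GixR is produced and active.
No repressor is bound and GixR is active, so *jalB* is transcribed.
So JalB is produced and active.
Mn²⁺ is present, so ZorJ is active.
With repressor ZorJ bound, *morZ* is not transcribed.
So MorZ is not produced.
Required activator MorZ is absent, so *elnJ* is not transcribed.
So ElnJ is not produced.
MoO₄²⁻ is absent, so OxaK is inactive.
TorJ is constitutively active in this strain.
With repressor TorJ bound, *fenV* is not transcribed.
So FenV is not produced.
Fumarate is present, so FubS is inactive.
Required activator FubS is absent, so *lomE* is not transcribed.
So LomE is not produced.
No repressor is bound and JalB is active, so *gorT* is transcribed.

ON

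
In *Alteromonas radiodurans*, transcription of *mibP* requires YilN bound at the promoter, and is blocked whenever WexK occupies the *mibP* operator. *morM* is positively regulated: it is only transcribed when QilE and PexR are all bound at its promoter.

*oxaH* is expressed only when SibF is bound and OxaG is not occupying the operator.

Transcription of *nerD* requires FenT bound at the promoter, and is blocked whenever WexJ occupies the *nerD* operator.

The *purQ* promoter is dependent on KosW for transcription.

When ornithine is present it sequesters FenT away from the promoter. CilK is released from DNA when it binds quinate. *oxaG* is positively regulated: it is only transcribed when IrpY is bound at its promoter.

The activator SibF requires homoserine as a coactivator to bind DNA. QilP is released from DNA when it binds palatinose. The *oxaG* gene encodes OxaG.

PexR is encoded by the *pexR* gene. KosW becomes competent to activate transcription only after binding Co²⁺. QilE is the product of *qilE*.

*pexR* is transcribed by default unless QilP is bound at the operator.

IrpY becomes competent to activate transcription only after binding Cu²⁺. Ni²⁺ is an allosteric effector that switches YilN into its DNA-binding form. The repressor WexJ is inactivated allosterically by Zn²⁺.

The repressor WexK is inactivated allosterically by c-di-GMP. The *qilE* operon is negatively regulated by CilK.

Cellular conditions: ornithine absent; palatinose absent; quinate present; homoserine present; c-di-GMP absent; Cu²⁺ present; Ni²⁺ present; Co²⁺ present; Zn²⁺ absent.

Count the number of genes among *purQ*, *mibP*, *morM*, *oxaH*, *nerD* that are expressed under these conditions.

Co²⁺ is present, so KosW is active.
No repressor is bound and KosW is active, so *purQ* is transcribed.
→ *purQ* is ON.
c-di-GMP is absent, so WexK is active.
Ni²⁺ is present, so YilN is active.
With repressor WexK bound, *mibP* is not transcribed.
→ *mibP* is OFF.
Quinate is present, so CilK is inactive.
With no repressor bound, *qilE* is transcribed.
So QilE is produced and active.
Palatinose is absent, so QilP is active.
With repressor QilP bound, *pexR* is not transcribed.
So PexR is not produced.
Required activator PexR is absent, so *morM* is not transcribed.
→ *morM* is OFF.
Homoserine is present, so SibF is active.
Cu²⁺ is present, so IrpY is active.
No repressor is bound and IrpY is active, so *oxaG* is transcribed.
So OxaG is produced and active.
With repressor OxaG bound, *oxaH* is not transcribed.
→ *oxaH* is OFF.
Ornithine is absent, so FenT is active.
Zn²⁺ is absent, so WexJ is active.
With repressor WexJ bound, *nerD* is not transcribed.
→ *nerD* is OFF.
1 of the 5 genes is transcribed.

1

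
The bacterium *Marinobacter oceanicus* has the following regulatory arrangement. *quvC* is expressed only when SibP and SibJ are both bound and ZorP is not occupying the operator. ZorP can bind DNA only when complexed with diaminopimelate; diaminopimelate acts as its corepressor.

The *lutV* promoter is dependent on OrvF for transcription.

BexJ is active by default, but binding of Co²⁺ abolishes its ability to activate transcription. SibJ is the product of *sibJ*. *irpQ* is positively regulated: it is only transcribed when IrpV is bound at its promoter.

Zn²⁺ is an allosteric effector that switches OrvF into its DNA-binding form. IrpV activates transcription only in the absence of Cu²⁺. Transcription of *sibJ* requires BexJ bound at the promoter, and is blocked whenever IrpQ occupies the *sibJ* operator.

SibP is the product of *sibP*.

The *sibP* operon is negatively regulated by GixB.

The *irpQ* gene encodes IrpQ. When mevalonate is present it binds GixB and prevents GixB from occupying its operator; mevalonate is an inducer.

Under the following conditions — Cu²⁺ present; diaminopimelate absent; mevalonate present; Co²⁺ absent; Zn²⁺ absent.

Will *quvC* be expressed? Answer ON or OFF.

ON

Mevalonate is present, so GixB is inactive.
With no repressor bound, *sibP* is transcribed.
So SibP is produced and active.
Diaminopimelate is absent, so ZorP is inactive.
Cu²⁺ is present, so IrpV is inactive.
Required activator IrpV is absent, so *irpQ* is not transcribed.
So IrpQ is not produced.
Co²⁺ is absent, so BexJ is active.
No repressor is bound and BexJ is active, so *sibJ* is transcribed.
So SibJ is produced and active.
No repressor is bound and SibP and SibJ are active, so *quvC* is transcribed.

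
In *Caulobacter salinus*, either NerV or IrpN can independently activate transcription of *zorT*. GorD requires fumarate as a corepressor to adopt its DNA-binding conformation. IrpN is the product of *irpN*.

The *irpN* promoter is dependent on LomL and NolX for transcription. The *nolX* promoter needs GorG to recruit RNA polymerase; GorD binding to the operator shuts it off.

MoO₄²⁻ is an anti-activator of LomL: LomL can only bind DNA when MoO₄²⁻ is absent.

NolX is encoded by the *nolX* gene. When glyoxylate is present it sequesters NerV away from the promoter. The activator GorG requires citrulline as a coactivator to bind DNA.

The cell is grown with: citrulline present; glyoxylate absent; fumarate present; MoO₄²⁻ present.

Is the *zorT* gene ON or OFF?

Glyoxylate is absent, so NerV is active.
MoO₄²⁻ is present, so LomL is inactive.
Fumarate is present, so GorD is active.
Citrulline is present, so GorG is active.
With repressor GorD bound, *nolX* is not transcribed.
So NolX is not produced.
Required activator LomL is absent, so *irpN* is not transcribed.
So IrpN is not produced.
Activator NerV is present, so *zorT* is transcribed.

ON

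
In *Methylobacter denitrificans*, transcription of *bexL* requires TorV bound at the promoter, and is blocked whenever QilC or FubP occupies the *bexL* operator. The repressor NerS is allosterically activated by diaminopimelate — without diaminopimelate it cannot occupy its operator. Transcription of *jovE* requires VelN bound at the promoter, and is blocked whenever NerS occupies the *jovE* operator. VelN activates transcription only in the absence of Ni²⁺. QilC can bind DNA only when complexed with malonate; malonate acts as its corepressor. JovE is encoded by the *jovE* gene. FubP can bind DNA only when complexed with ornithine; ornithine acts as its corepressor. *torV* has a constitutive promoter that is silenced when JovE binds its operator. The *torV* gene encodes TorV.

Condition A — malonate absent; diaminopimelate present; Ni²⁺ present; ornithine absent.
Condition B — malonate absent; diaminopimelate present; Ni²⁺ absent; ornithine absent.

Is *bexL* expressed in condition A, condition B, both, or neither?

Condition A:
Malonate is absent, so QilC is inactive.
Diaminopimelate is present, so NerS is active.
Ni²⁺ is present, so VelN is inactive.
With repressor NerS bound, *jovE* is not transcribed.
So JovE is not produced.
With no repressor bound, *torV* is transcribed.
So TorV is produced and active.
Ornithine is absent, so FubP is inactive.
No repressor is bound and TorV is active, so *bexL* is transcribed.
→ *bexL* is ON in A.
Condition B:
Malonate is absent, so QilC is inactive.
Diaminopimelate is present, so NerS is active.
Ni²⁺ is absent, so VelN is active.
With repressor NerS bound, *jovE* is not transcribed.
So JovE is not produced.
With no repressor bound, *torV* is transcribed.
So TorV is produced and active.
Ornithine is absent, so FubP is inactive.
No repressor is bound and TorV is active, so *bexL* is transcribed.
→ *bexL* is ON in B.

both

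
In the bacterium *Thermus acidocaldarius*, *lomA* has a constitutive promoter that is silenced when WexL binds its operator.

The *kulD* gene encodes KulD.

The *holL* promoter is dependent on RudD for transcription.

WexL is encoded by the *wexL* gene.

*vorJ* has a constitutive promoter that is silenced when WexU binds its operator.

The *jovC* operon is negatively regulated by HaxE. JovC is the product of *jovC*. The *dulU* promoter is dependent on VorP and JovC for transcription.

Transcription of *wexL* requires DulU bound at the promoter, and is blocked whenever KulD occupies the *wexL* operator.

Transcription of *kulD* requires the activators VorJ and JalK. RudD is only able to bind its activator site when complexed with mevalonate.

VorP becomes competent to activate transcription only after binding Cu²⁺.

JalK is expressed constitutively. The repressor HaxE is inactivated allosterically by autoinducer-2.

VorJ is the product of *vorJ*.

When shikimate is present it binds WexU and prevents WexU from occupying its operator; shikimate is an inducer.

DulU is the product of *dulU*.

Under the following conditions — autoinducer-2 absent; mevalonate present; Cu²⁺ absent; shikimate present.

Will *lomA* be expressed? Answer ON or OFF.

Shikimate is present, so WexU is inactive.
With no repressor bound, *vorJ* is transcribed.
So VorJ is produced and active.
JalK is produced constitutively and is active.
No repressor is bound and VorJ and JalK are active, so *kulD* is transcribed.
So KulD is produced and active.
Cu²⁺ is absent, so VorP is inactive.
Autoinducer-2 is absent, so HaxE is active.
With repressor HaxE bound, *jovC* is not transcribed.
So JovC is not produced.
Required activator VorP is absent, so *dulU* is not transcribed.
So DulU is not produced.
With repressor KulD bound, *wexL* is not transcribed.
So WexL is not produced.
With no repressor bound, *lomA* is transcribed.

ON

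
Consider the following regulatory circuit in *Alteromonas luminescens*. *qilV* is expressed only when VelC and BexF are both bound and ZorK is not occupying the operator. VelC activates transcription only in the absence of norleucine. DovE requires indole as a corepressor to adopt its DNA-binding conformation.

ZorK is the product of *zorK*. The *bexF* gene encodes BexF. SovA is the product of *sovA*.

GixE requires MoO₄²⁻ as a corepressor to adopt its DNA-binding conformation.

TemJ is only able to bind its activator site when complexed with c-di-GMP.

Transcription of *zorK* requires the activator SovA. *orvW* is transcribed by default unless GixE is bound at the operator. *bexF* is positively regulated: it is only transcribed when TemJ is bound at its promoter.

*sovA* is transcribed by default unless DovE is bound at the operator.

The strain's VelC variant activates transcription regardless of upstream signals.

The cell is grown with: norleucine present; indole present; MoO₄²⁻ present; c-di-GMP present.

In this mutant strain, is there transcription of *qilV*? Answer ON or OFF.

ON

Indole is present, so DovE is active.
With repressor DovE bound, *sovA* is not transcribed.
So SovA is not produced.
Required activator SovA is absent, so *zorK* is not transcribed.
So ZorK is not produced.
VelC is constitutively active in this strain.
c-di-GMP is present, so TemJ is active.
No repressor is bound and TemJ is active, so *bexF* is transcribed.
So BexF is produced and active.
No repressor is bound and VelC and BexF are active, so *qilV* is transcribed.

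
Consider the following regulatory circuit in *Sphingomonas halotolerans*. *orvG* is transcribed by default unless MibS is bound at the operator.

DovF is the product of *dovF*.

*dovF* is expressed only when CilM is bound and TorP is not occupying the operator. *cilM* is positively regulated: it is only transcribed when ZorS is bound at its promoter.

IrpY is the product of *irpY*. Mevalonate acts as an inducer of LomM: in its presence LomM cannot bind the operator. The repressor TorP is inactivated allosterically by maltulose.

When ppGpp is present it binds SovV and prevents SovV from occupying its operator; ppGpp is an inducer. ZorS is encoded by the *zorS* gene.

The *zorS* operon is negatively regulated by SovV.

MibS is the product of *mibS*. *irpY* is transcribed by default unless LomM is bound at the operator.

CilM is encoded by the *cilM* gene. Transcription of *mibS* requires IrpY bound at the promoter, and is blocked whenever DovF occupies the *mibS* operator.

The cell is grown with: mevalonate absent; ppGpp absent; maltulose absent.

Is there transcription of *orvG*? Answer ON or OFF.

ON

ppGpp is absent, so SovV is active.
With repressor SovV bound, *zorS* is not transcribed.
So ZorS is not produced.
Required activator ZorS is absent, so *cilM* is not transcribed.
So CilM is not produced.
Maltulose is absent, so TorP is active.
With repressor TorP bound, *dovF* is not transcribed.
So DovF is not produced.
Mevalonate is absent, so LomM is active.
With repressor LomM bound, *irpY* is not transcribed.
So IrpY is not produced.
Required activator IrpY is absent, so *mibS* is not transcribed.
So MibS is not produced.
With no repressor bound, *orvG* is transcribed.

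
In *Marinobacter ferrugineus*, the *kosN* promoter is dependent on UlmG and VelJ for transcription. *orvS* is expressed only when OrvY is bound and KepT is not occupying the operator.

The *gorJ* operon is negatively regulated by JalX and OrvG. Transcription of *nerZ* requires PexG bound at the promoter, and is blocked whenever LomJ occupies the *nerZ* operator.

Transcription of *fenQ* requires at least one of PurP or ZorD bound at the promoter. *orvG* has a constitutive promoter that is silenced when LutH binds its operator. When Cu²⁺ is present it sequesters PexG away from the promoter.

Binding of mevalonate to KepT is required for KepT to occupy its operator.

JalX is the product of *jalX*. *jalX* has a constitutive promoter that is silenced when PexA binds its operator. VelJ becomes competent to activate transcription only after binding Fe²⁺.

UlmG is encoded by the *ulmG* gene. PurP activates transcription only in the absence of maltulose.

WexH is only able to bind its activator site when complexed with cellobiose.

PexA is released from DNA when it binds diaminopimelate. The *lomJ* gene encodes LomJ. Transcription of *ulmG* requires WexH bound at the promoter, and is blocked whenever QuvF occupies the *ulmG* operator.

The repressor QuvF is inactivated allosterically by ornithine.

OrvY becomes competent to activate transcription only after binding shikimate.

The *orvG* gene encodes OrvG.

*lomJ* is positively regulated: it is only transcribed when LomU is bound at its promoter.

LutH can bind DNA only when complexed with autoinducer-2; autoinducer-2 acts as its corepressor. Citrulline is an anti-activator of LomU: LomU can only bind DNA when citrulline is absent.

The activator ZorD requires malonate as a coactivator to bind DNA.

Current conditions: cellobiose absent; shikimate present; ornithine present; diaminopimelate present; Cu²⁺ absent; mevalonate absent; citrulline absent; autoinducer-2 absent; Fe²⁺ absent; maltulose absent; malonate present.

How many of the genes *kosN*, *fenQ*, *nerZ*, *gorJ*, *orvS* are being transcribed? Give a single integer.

2

Cellobiose is absent, so WexH is inactive.
Ornithine is present, so QuvF is inactive.
Required activator WexH is absent, so *ulmG* is not transcribed.
So UlmG is not produced.
Fe²⁺ is absent, so VelJ is inactive.
Required activator UlmG is absent, so *kosN* is not transcribed.
→ *kosN* is OFF.
Maltulose is absent, so PurP is active.
Malonate is present, so ZorD is active.
Activator PurP is present, so *fenQ* is transcribed.
→ *fenQ* is ON.
Citrulline is absent, so LomU is active.
No repressor is bound and LomU is active, so *lomJ* is transcribed.
So LomJ is produced and active.
Cu²⁺ is absent, so PexG is active.
With repressor LomJ bound, *nerZ* is not transcribed.
→ *nerZ* is OFF.
Diaminopimelate is present, so PexA is inactive.
With no repressor bound, *jalX* is transcribed.
So JalX is produced and active.
Autoinducer-2 is absent, so LutH is inactive.
With no repressor bound, *orvG* is transcribed.
So OrvG is produced and active.
With repressor JalX bound, *gorJ* is not transcribed.
→ *gorJ* is OFF.
Shikimate is present, so OrvY is active.
Mevalonate is absent, so KepT is inactive.
No repressor is bound and OrvY is active, so *orvS* is transcribed.
→ *orvS* is ON.
2 of the 5 genes are transcribed.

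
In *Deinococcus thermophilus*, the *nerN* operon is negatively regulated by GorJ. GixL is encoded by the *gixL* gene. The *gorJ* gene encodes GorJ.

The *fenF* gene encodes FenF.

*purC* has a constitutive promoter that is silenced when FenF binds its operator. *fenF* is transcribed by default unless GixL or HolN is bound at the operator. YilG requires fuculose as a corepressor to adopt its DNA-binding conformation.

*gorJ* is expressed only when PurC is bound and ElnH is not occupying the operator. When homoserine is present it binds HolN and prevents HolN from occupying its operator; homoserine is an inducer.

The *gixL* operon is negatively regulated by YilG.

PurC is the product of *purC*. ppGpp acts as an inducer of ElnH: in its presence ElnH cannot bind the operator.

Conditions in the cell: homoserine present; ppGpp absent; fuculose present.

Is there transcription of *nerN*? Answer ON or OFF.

Fuculose is present, so YilG is active.
With repressor YilG bound, *gixL* is not transcribed.
So GixL is not produced.
Homoserine is present, so HolN is inactive.
With no repressor bound, *fenF* is transcribed.
So FenF is produced and active.
With repressor FenF bound, *purC* is not transcribed.
So PurC is not produced.
ppGpp is absent, so ElnH is active.
With repressor ElnH bound, *gorJ* is not transcribed.
So GorJ is not produced.
With no repressor bound, *nerN* is transcribed.

ON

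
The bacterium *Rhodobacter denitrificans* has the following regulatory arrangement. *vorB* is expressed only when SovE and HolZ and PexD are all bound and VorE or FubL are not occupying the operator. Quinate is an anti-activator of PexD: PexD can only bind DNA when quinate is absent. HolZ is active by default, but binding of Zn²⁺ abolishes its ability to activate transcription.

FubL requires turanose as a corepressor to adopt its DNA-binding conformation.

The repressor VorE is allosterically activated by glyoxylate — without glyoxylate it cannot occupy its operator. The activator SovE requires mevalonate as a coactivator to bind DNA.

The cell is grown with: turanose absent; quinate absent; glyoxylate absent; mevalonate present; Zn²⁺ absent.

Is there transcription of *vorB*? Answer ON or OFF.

Glyoxylate is absent, so VorE is inactive.
Mevalonate is present, so SovE is active.
Zn²⁺ is absent, so HolZ is active.
Quinate is absent, so PexD is active.
Turanose is absent, so FubL is inactive.
No repressor is bound and SovE and HolZ and PexD are active, so *vorB* is transcribed.

ON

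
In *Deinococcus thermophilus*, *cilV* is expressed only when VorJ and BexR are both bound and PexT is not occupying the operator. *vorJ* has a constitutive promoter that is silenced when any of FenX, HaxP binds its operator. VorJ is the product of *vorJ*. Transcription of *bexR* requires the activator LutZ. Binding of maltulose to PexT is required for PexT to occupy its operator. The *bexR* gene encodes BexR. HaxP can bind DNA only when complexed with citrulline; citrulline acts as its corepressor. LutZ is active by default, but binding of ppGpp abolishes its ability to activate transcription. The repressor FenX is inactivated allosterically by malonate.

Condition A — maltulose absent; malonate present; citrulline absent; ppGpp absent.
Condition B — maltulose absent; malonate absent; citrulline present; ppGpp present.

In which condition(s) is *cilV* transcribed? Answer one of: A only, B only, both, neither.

A only

Condition A:
Maltulose is absent, so PexT is inactive.
Malonate is present, so FenX is inactive.
Citrulline is absent, so HaxP is inactive.
With no repressor bound, *vorJ* is transcribed.
So VorJ is produced and active.
ppGpp is absent, so LutZ is active.
No repressor is bound and LutZ is active, so *bexR* is transcribed.
So BexR is produced and active.
No repressor is bound and VorJ and BexR are active, so *cilV* is transcribed.
→ *cilV* is ON in A.
Condition B:
Maltulose is absent, so PexT is inactive.
Malonate is absent, so FenX is active.
Citrulline is present, so HaxP is active.
With repressor FenX bound, *vorJ* is not transcribed.
So VorJ is not produced.
ppGpp is present, so LutZ is inactive.
Required activator LutZ is absent, so *bexR* is not transcribed.
So BexR is not produced.
Required activator VorJ is absent, so *cilV* is not transcribed.
→ *cilV* is OFF in B.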